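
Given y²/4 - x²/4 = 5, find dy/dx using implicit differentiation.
Differentiate the relation implicitly: treat y = y(x) and apply the chain rule, so every y-derivative picks up a y' = dy/dx factor.

With everything moved to the left-hand side, differentiate term by term:
  d/dx[-x^2/4] = -x/2
  d/dx[y^2/4] = y·y'/2
  d/dx[-5] = 0

Separating the contributions that come from x directly and those that come through y:
  without y':      -x/2
  multiplying y':  y/2

so (-x/2) + (y/2)·y' = 0, and therefore
  dy/dx = -(-x/2)/(y/2) = x/y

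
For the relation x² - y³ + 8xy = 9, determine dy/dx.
Differentiate the relation implicitly: treat y = y(x) and apply the chain rule, so every y-derivative picks up a y' = dy/dx factor.

With everything moved to the left-hand side, differentiate term by term:
  d/dx[x^2] = 2x
  d/dx[8xy] = 8x·y' + 8y
  d/dx[-y^3] = -3y^2·y'
  d/dx[-9] = 0

Separating the contributions that come from x directly and those that come through y:
  without y':      2x + 8y
  multiplying y':  8x - 3y^2

so (2x + 8y) + (8x - 3y^2)·y' = 0, and therefore
  dy/dx = -(2x + 8y)/(8x - 3y^2) = 2(-x - 4y)/(8x - 3y^2)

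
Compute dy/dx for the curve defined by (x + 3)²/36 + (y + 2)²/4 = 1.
Differentiate the relation implicitly: treat y = y(x) and apply the chain rule, so every y-derivative picks up a y' = dy/dx factor.

With everything moved to the left-hand side, differentiate term by term:
  d/dx[(x + 3)^2/36] = x/18 + 1/6
  d/dx[(y + 2)^2/4] = y'(y + 2)/2
  d/dx[-1] = 0

Separating the contributions that come from x directly and those that come through y:
  without y':      x/18 + 1/6
  multiplying y':  y/2 + 1

so (x/18 + 1/6) + (y/2 + 1)·y' = 0, and therefore
  dy/dx = -(x/18 + 1/6)/(y/2 + 1)
        = -((x + 3)/18)/((y + 2)/2) = (-x - 3)/(9(y + 2))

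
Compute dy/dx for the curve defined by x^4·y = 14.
Differentiate the relation implicitly: treat y = y(x) and apply the chain rule, so every y-derivative picks up a y' = dy/dx factor.

With everything moved to the left-hand side, differentiate term by term:
  d/dx[x^4y] = x^4·y' + 4x^3y
  d/dx[-14] = 0

Separating the contributions that come from x directly and those that come through y:
  without y':      4x^3y
  multiplying y':  x^4

so (4x^3y) + (x^4)·y' = 0, and therefore
  dy/dx = -(4x^3y)/(x^4) = -4y/x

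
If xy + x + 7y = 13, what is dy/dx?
Take d/dx of both sides. Since y is implicitly a function of x, the chain rule attaches a y' = dy/dx factor whenever we differentiate through y.

Set F(x, y) = (left side) − (right side), so the curve is F = 0. Differentiating each term of F:
  d/dx[xy] = x·y' + y
  d/dx[x] = 1
  d/dx[7y] = 7·y'
  d/dx[-13] = 0

Collecting, the y'-free part is the partial derivative in x and the y' coefficient is the partial derivative in y:
  ∂F/∂x = y + 1
  ∂F/∂y = x + 7

so d/dx[F(x, y(x))] = ∂F/∂x + (∂F/∂y)·y' = 0. Rearranging,
  dy/dx = -(∂F/∂x)/(∂F/∂y) = -(y + 1)/(x + 7) = (-y - 1)/(x + 7)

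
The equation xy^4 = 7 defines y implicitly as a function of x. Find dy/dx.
Differentiate both sides with respect to x, treating y as y(x). By the chain rule, any term containing y contributes a factor of y' = dy/dx when we differentiate it.

Move every term to one side and write the relation as F(x, y) = 0. Term by term,
  d/dx[xy^4] = 4xy^3·y' + y^4
  d/dx[-7] = 0

The pieces without y' make up ∂F/∂x and the coefficient of y' is ∂F/∂y:
  ∂F/∂x = y^4,
  ∂F/∂y = 4xy^3.

Since d/dx[F] = ∂F/∂x + (∂F/∂y)·y' = 0, solve for y':
  (∂F/∂y)·y' = -∂F/∂x
  dy/dx = -(∂F/∂x)/(∂F/∂y) = -(y^4)/(4xy^3) = -y/(4x)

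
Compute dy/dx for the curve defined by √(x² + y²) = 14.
Differentiate the relation implicitly: treat y = y(x) and apply the chain rule, so every y-derivative picks up a y' = dy/dx factor.

With everything moved to the left-hand side, differentiate term by term:
  d/dx[√(x^2 + y^2)] = (x + y·y')/√(x^2 + y^2)
  d/dx[-14] = 0

Separating the contributions that come from x directly and those that come through y:
  without y':      x/√(x^2 + y^2)
  multiplying y':  y/√(x^2 + y^2)

so (x/√(x^2 + y^2)) + (y/√(x^2 + y^2))·y' = 0, and therefore
  dy/dx = -(x/√(x^2 + y^2))/(y/√(x^2 + y^2)) = -x/y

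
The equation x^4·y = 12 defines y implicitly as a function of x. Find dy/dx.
Apply d/dx to both sides, remembering that y depends on x. Each occurrence of y therefore brings in a y' = dy/dx via the chain rule.

With F(x, y) equal to the left-hand side minus the right, differentiate F term by term:
  d/dx[x^4y] = x^4·y' + 4x^3y
  d/dx[-12] = 0
Adding these up, d/dx[F] = 0 becomes
  (4x^3y) + (x^4)·y' = 0,
so isolating y',
  dy/dx = -(4x^3y)/(x^4) = -4y/x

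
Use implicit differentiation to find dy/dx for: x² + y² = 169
Take d/dx of both sides. Since y is implicitly a function of x, the chain rule attaches a y' = dy/dx factor whenever we differentiate through y.

Set F(x, y) = (left side) − (right side), so the curve is F = 0. Differentiating each term of F:
  d/dx[x^2] = 2x
  d/dx[y^2] = 2y·y'
  d/dx[-169] = 0

Collecting, the y'-free part is the partial derivative in x and the y' coefficient is the partial derivative in y:
  ∂F/∂x = 2x
  ∂F/∂y = 2y

so d/dx[F(x, y(x))] = ∂F/∂x + (∂F/∂y)·y' = 0. Rearranging,
  dy/dx = -(∂F/∂x)/(∂F/∂y) = -(2x)/(2y) = -x/y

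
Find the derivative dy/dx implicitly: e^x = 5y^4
Differentiate the relation implicitly: treat y = y(x) and apply the chain rule, so every y-derivative picks up a y' = dy/dx factor.

With everything moved to the left-hand side, differentiate term by term:
  d/dx[-5y^4] = -20y^3·y'
  d/dx[e^(x)] = e^(x)

Separating the contributions that come from x directly and those that come through y:
  without y':      e^(x)
  multiplying y':  -20y^3

so (e^(x)) + (-20y^3)·y' = 0, and therefore
  dy/dx = -(e^(x))/(-20y^3) = e^(x)/(20y^3)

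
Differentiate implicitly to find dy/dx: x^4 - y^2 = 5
Differentiate the relation implicitly: treat y = y(x) and apply the chain rule, so every y-derivative picks up a y' = dy/dx factor.

With everything moved to the left-hand side, differentiate term by term:
  d/dx[x^4] = 4x^3
  d/dx[-y^2] = -2y·y'
  d/dx[-5] = 0

Separating the contributions that come from x directly and those that come through y:
  without y':      4x^3
  multiplying y':  -2y

so (4x^3) + (-2y)·y' = 0, and therefore
  dy/dx = -(4x^3)/(-2y) = 2x^3/y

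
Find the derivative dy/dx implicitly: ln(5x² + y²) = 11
Differentiate the relation implicitly: treat y = y(x) and apply the chain rule, so every y-derivative picks up a y' = dy/dx factor.

With everything moved to the left-hand side, differentiate term by term:
  d/dx[ln(5x^2 + y^2)] = (10x + 2y·y')/(5x^2 + y^2)
  d/dx[-11] = 0

Separating the contributions that come from x directly and those that come through y:
  without y':      10x/(5x^2 + y^2)
  multiplying y':  2y/(5x^2 + y^2)

so (10x/(5x^2 + y^2)) + (2y/(5x^2 + y^2))·y' = 0, and therefore
  dy/dx = -(10x/(5x^2 + y^2))/(2y/(5x^2 + y^2)) = -5x/y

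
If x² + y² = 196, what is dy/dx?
Differentiate both sides with respect to x, treating y as y(x). By the chain rule, any term containing y contributes a factor of y' = dy/dx when we differentiate it.

Move every term to one side and write the relation as F(x, y) = 0. Term by term,
  d/dx[x^2] = 2x
  d/dx[y^2] = 2y·y'
  d/dx[-196] = 0

The pieces without y' make up ∂F/∂x and the coefficient of y' is ∂F/∂y:
  ∂F/∂x = 2x,
  ∂F/∂y = 2y.

Since d/dx[F] = ∂F/∂x + (∂F/∂y)·y' = 0, solve for y':
  (∂F/∂y)·y' = -∂F/∂x
  dy/dx = -(∂F/∂x)/(∂F/∂y) = -(2x)/(2y) = -x/y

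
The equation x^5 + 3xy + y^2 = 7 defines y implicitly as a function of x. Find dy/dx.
Differentiate the relation implicitly: treat y = y(x) and apply the chain rule, so every y-derivative picks up a y' = dy/dx factor.

With everything moved to the left-hand side, differentiate term by term:
  d/dx[x^5] = 5x^4
  d/dx[3xy] = 3x·y' + 3y
  d/dx[y^2] = 2y·y'
  d/dx[-7] = 0

Separating the contributions that come from x directly and those that come through y:
  without y':      5x^4 + 3y
  multiplying y':  3x + 2y

so (5x^4 + 3y) + (3x + 2y)·y' = 0, and therefore
  dy/dx = -(5x^4 + 3y)/(3x + 2y) = (-5x^4 - 3y)/(3x + 2y)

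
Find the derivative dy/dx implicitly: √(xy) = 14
Apply d/dx to both sides, remembering that y depends on x. Each occurrence of y therefore brings in a y' = dy/dx via the chain rule.

With F(x, y) equal to the left-hand side minus the right, differentiate F term by term:
  d/dx[√(xy)] = √(xy)(x·y'/2 + y/2)/(xy)
  d/dx[-14] = 0
Adding these up, d/dx[F] = 0 becomes
  (√(xy)/(2x)) + (√(xy)/(2y))·y' = 0,
so isolating y',
  dy/dx = -(√(xy)/(2x))/(√(xy)/(2y)) = -y/x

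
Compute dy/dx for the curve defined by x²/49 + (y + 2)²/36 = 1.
Differentiate the relation implicitly: treat y = y(x) and apply the chain rule, so every y-derivative picks up a y' = dy/dx factor.

With everything moved to the left-hand side, differentiate term by term:
  d/dx[x^2/49] = 2x/49
  d/dx[(y + 2)^2/36] = y'(y + 2)/18
  d/dx[-1] = 0

Separating the contributions that come from x directly and those that come through y:
  without y':      2x/49
  multiplying y':  y/18 + 1/9

so (2x/49) + (y/18 + 1/9)·y' = 0, and therefore
  dy/dx = -(2x/49)/(y/18 + 1/9)
        = -(2x/49)/((y + 2)/18) = -36x/(49y + 98)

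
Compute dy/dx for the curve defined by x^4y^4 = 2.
Differentiate the relation implicitly: treat y = y(x) and apply the chain rule, so every y-derivative picks up a y' = dy/dx factor.

With everything moved to the left-hand side, differentiate term by term:
  d/dx[x^4y^4] = 4x^4y^3·y' + 4x^3y^4
  d/dx[-2] = 0

Separating the contributions that come from x directly and those that come through y:
  without y':      4x^3y^4
  multiplying y':  4x^4y^3

so (4x^3y^4) + (4x^4y^3)·y' = 0, and therefore
  dy/dx = -(4x^3y^4)/(4x^4y^3) = -y/x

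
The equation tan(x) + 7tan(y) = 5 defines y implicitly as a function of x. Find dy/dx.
Differentiate both sides with respect to x, treating y as y(x). By the chain rule, any term containing y contributes a factor of y' = dy/dx when we differentiate it.

Move every term to one side and write the relation as F(x, y) = 0. Term by term,
  d/dx[tan(x)] = tan(x)^2 + 1
  d/dx[7tan(y)] = 7·y'(tan(y)^2 + 1)
  d/dx[-5] = 0

The pieces without y' make up ∂F/∂x and the coefficient of y' is ∂F/∂y:
  ∂F/∂x = tan(x)^2 + 1,
  ∂F/∂y = 7tan(y)^2 + 7.

Since d/dx[F] = ∂F/∂x + (∂F/∂y)·y' = 0, solve for y':
  (∂F/∂y)·y' = -∂F/∂x
  dy/dx = -(∂F/∂x)/(∂F/∂y) = -(tan(x)^2 + 1)/(7tan(y)^2 + 7) = -cos(y)^2/(7cos(x)^2)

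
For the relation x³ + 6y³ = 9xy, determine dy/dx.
Apply d/dx to both sides, remembering that y depends on x. Each occurrence of y therefore brings in a y' = dy/dx via the chain rule.

With F(x, y) equal to the left-hand side minus the right, differentiate F term by term:
  d/dx[x^3] = 3x^2
  d/dx[-9xy] = -9x·y' - 9y
  d/dx[6y^3] = 18y^2·y'
Adding these up, d/dx[F] = 0 becomes
  (3x^2 - 9y) + (-9x + 18y^2)·y' = 0,
so isolating y',
  dy/dx = -(3x^2 - 9y)/(-9x + 18y^2) = (x^2/3 - y)/(x - 2y^2)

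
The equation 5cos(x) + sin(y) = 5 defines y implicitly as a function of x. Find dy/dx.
Apply d/dx to both sides, remembering that y depends on x. Each occurrence of y therefore brings in a y' = dy/dx via the chain rule.

With F(x, y) equal to the left-hand side minus the right, differentiate F term by term:
  d/dx[sin(y)] = y'·cos(y)
  d/dx[5cos(x)] = -5sin(x)
  d/dx[-5] = 0
Adding these up, d/dx[F] = 0 becomes
  (-5sin(x)) + (cos(y))·y' = 0,
so isolating y',
  dy/dx = -(-5sin(x))/(cos(y)) = 5sin(x)/cos(y)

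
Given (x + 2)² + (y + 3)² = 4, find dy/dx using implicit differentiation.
Differentiate both sides with respect to x, treating y as y(x). By the chain rule, any term containing y contributes a factor of y' = dy/dx when we differentiate it.

Move every term to one side and write the relation as F(x, y) = 0. Term by term,
  d/dx[(x + 2)^2] = 2x + 4
  d/dx[(y + 3)^2] = 2·y'(y + 3)
  d/dx[-4] = 0

The pieces without y' make up ∂F/∂x and the coefficient of y' is ∂F/∂y:
  ∂F/∂x = 2x + 4,
  ∂F/∂y = 2y + 6.

Since d/dx[F] = ∂F/∂x + (∂F/∂y)·y' = 0, solve for y':
  (∂F/∂y)·y' = -∂F/∂x
  dy/dx = -(∂F/∂x)/(∂F/∂y) = -(2x + 4)/(2y + 6) = (-x - 2)/(y + 3)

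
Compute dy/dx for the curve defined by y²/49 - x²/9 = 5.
Differentiate the relation implicitly: treat y = y(x) and apply the chain rule, so every y-derivative picks up a y' = dy/dx factor.

With everything moved to the left-hand side, differentiate term by term:
  d/dx[-x^2/9] = -2x/9
  d/dx[y^2/49] = 2y·y'/49
  d/dx[-5] = 0

Separating the contributions that come from x directly and those that come through y:
  without y':      -2x/9
  multiplying y':  2y/49

so (-2x/9) + (2y/49)·y' = 0, and therefore
  dy/dx = -(-2x/9)/(2y/49) = 49x/(9y)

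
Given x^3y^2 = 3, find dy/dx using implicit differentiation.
Differentiate the relation implicitly: treat y = y(x) and apply the chain rule, so every y-derivative picks up a y' = dy/dx factor.

With everything moved to the left-hand side, differentiate term by term:
  d/dx[x^3y^2] = 2x^3y·y' + 3x^2y^2
  d/dx[-3] = 0

Separating the contributions that come from x directly and those that come through y:
  without y':      3x^2y^2
  multiplying y':  2x^3y

so (3x^2y^2) + (2x^3y)·y' = 0, and therefore
  dy/dx = -(3x^2y^2)/(2x^3y) = -3y/(2x)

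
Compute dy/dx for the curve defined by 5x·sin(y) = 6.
Take d/dx of both sides. Since y is implicitly a function of x, the chain rule attaches a y' = dy/dx factor whenever we differentiate through y.

Set F(x, y) = (left side) − (right side), so the curve is F = 0. Differentiating each term of F:
  d/dx[5x·sin(y)] = 5x·y'·cos(y) + 5sin(y)
  d/dx[-6] = 0

Collecting, the y'-free part is the partial derivative in x and the y' coefficient is the partial derivative in y:
  ∂F/∂x = 5sin(y)
  ∂F/∂y = 5x·cos(y)

so d/dx[F(x, y(x))] = ∂F/∂x + (∂F/∂y)·y' = 0. Rearranging,
  dy/dx = -(∂F/∂x)/(∂F/∂y) = -(5sin(y))/(5x·cos(y)) = -tan(y)/x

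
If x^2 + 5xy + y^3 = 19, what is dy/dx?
Take d/dx of both sides. Since y is implicitly a function of x, the chain rule attaches a y' = dy/dx factor whenever we differentiate through y.

Set F(x, y) = (left side) − (right side), so the curve is F = 0. Differentiating each term of F:
  d/dx[x^2] = 2x
  d/dx[5xy] = 5x·y' + 5y
  d/dx[y^3] = 3y^2·y'
  d/dx[-19] = 0

Collecting, the y'-free part is the partial derivative in x and the y' coefficient is the partial derivative in y:
  ∂F/∂x = 2x + 5y
  ∂F/∂y = 5x + 3y^2

so d/dx[F(x, y(x))] = ∂F/∂x + (∂F/∂y)·y' = 0. Rearranging,
  dy/dx = -(∂F/∂x)/(∂F/∂y) = -(2x + 5y)/(5x + 3y^2) = (-2x - 5y)/(5x + 3y^2)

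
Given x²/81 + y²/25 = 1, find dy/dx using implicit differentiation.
Apply d/dx to both sides, remembering that y depends on x. Each occurrence of y therefore brings in a y' = dy/dx via the chain rule.

With F(x, y) equal to the left-hand side minus the right, differentiate F term by term:
  d/dx[x^2/81] = 2x/81
  d/dx[y^2/25] = 2y·y'/25
  d/dx[-1] = 0
Adding these up, d/dx[F] = 0 becomes
  (2x/81) + (2y/25)·y' = 0,
so isolating y',
  dy/dx = -(2x/81)/(2y/25) = -25x/(81y)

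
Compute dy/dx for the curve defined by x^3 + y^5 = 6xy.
Apply d/dx to both sides, remembering that y depends on x. Each occurrence of y therefore brings in a y' = dy/dx via the chain rule.

With F(x, y) equal to the left-hand side minus the right, differentiate F term by term:
  d/dx[x^3] = 3x^2
  d/dx[-6xy] = -6x·y' - 6y
  d/dx[y^5] = 5y^4·y'
Adding these up, d/dx[F] = 0 becomes
  (3x^2 - 6y) + (-6x + 5y^4)·y' = 0,
so isolating y',
  dy/dx = -(3x^2 - 6y)/(-6x + 5y^4) = 3(x^2 - 2y)/(6x - 5y^4)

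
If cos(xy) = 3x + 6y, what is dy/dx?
Differentiate the relation implicitly: treat y = y(x) and apply the chain rule, so every y-derivative picks up a y' = dy/dx factor.

With everything moved to the left-hand side, differentiate term by term:
  d/dx[-3x] = -3
  d/dx[-6y] = -6·y'
  d/dx[cos(xy)] = -(x·y' + y)·sin(xy)

Separating the contributions that come from x directly and those that come through y:
  without y':      -y·sin(xy) - 3
  multiplying y':  -x·sin(xy) - 6

so (-y·sin(xy) - 3) + (-x·sin(xy) - 6)·y' = 0, and therefore
  dy/dx = -(-y·sin(xy) - 3)/(-x·sin(xy) - 6) = -(y·sin(xy) + 3)/(x·sin(xy) + 6)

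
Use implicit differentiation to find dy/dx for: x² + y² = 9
Differentiate both sides with respect to x, treating y as y(x). By the chain rule, any term containing y contributes a factor of y' = dy/dx when we differentiate it.

Move every term to one side and write the relation as F(x, y) = 0. Term by term,
  d/dx[x^2] = 2x
  d/dx[y^2] = 2y·y'
  d/dx[-9] = 0

The pieces without y' make up ∂F/∂x and the coefficient of y' is ∂F/∂y:
  ∂F/∂x = 2x,
  ∂F/∂y = 2y.

Since d/dx[F] = ∂F/∂x + (∂F/∂y)·y' = 0, solve for y':
  (∂F/∂y)·y' = -∂F/∂x
  dy/dx = -(∂F/∂x)/(∂F/∂y) = -(2x)/(2y) = -x/y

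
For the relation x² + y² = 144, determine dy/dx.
Differentiate both sides with respect to x, treating y as y(x). By the chain rule, any term containing y contributes a factor of y' = dy/dx when we differentiate it.

Move every term to one side and write the relation as F(x, y) = 0. Term by term,
  d/dx[x^2] = 2x
  d/dx[y^2] = 2y·y'
  d/dx[-144] = 0

The pieces without y' make up ∂F/∂x and the coefficient of y' is ∂F/∂y:
  ∂F/∂x = 2x,
  ∂F/∂y = 2y.

Since d/dx[F] = ∂F/∂x + (∂F/∂y)·y' = 0, solve for y':
  (∂F/∂y)·y' = -∂F/∂x
  dy/dx = -(∂F/∂x)/(∂F/∂y) = -(2x)/(2y) = -x/y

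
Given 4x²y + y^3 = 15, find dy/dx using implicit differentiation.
Differentiate the relation implicitly: treat y = y(x) and apply the chain rule, so every y-derivative picks up a y' = dy/dx factor.

With everything moved to the left-hand side, differentiate term by term:
  d/dx[4x^2y] = 4x^2·y' + 8xy
  d/dx[y^3] = 3y^2·y'
  d/dx[-15] = 0

Separating the contributions that come from x directly and those that come through y:
  without y':      8xy
  multiplying y':  4x^2 + 3y^2

so (8xy) + (4x^2 + 3y^2)·y' = 0, and therefore
  dy/dx = -(8xy)/(4x^2 + 3y^2) = -8xy/(4x^2 + 3y^2)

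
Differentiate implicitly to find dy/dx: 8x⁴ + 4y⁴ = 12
Apply d/dx to both sides, remembering that y depends on x. Each occurrence of y therefore brings in a y' = dy/dx via the chain rule.

With F(x, y) equal to the left-hand side minus the right, differentiate F term by term:
  d/dx[8x^4] = 32x^3
  d/dx[4y^4] = 16y^3·y'
  d/dx[-12] = 0
Adding these up, d/dx[F] = 0 becomes
  (32x^3) + (16y^3)·y' = 0,
so isolating y',
  dy/dx = -(32x^3)/(16y^3) = -2x^3/y^3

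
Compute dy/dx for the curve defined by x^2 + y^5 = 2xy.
Take d/dx of both sides. Since y is implicitly a function of x, the chain rule attaches a y' = dy/dx factor whenever we differentiate through y.

Set F(x, y) = (left side) − (right side), so the curve is F = 0. Differentiating each term of F:
  d/dx[x^2] = 2x
  d/dx[-2xy] = -2x·y' - 2y
  d/dx[y^5] = 5y^4·y'

Collecting, the y'-free part is the partial derivative in x and the y' coefficient is the partial derivative in y:
  ∂F/∂x = 2x - 2y
  ∂F/∂y = -2x + 5y^4

so d/dx[F(x, y(x))] = ∂F/∂x + (∂F/∂y)·y' = 0. Rearranging,
  dy/dx = -(∂F/∂x)/(∂F/∂y) = -(2x - 2y)/(-2x + 5y^4) = 2(x - y)/(2x - 5y^4)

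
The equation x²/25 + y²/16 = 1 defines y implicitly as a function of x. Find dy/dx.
Apply d/dx to both sides, remembering that y depends on x. Each occurrence of y therefore brings in a y' = dy/dx via the chain rule.

With F(x, y) equal to the left-hand side minus the right, differentiate F term by term:
  d/dx[x^2/25] = 2x/25
  d/dx[y^2/16] = y·y'/8
  d/dx[-1] = 0
Adding these up, d/dx[F] = 0 becomes
  (2x/25) + (y/8)·y' = 0,
so isolating y',
  dy/dx = -(2x/25)/(y/8) = -16x/(25y)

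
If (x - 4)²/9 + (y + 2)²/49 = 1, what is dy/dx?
Apply d/dx to both sides, remembering that y depends on x. Each occurrence of y therefore brings in a y' = dy/dx via the chain rule.

With F(x, y) equal to the left-hand side minus the right, differentiate F term by term:
  d/dx[(x - 4)^2/9] = 2x/9 - 8/9
  d/dx[(y + 2)^2/49] = 2·y'(y + 2)/49
  d/dx[-1] = 0
Adding these up, d/dx[F] = 0 becomes
  (2x/9 - 8/9) + (2y/49 + 4/49)·y' = 0,
so isolating y',
  dy/dx = -(2x/9 - 8/9)/(2y/49 + 4/49)
        = -(2(x - 4)/9)/(2(y + 2)/49) = 49(4 - x)/(9(y + 2))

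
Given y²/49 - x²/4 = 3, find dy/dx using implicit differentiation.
Differentiate the relation implicitly: treat y = y(x) and apply the chain rule, so every y-derivative picks up a y' = dy/dx factor.

With everything moved to the left-hand side, differentiate term by term:
  d/dx[-x^2/4] = -x/2
  d/dx[y^2/49] = 2y·y'/49
  d/dx[-3] = 0

Separating the contributions that come from x directly and those that come through y:
  without y':      -x/2
  multiplying y':  2y/49

so (-x/2) + (2y/49)·y' = 0, and therefore
  dy/dx = -(-x/2)/(2y/49) = 49x/(4y)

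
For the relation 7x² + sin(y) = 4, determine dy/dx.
Apply d/dx to both sides, remembering that y depends on x. Each occurrence of y therefore brings in a y' = dy/dx via the chain rule.

With F(x, y) equal to the left-hand side minus the right, differentiate F term by term:
  d/dx[7x^2] = 14x
  d/dx[sin(y)] = y'·cos(y)
  d/dx[-4] = 0
Adding these up, d/dx[F] = 0 becomes
  (14x) + (cos(y))·y' = 0,
so isolating y',
  dy/dx = -(14x)/(cos(y)) = -14x/cos(y)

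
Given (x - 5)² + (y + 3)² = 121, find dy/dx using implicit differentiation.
Differentiate both sides with respect to x, treating y as y(x). By the chain rule, any term containing y contributes a factor of y' = dy/dx when we differentiate it.

Move every term to one side and write the relation as F(x, y) = 0. Term by term,
  d/dx[(x - 5)^2] = 2x - 10
  d/dx[(y + 3)^2] = 2·y'(y + 3)
  d/dx[-121] = 0

The pieces without y' make up ∂F/∂x and the coefficient of y' is ∂F/∂y:
  ∂F/∂x = 2x - 10,
  ∂F/∂y = 2y + 6.

Since d/dx[F] = ∂F/∂x + (∂F/∂y)·y' = 0, solve for y':
  (∂F/∂y)·y' = -∂F/∂x
  dy/dx = -(∂F/∂x)/(∂F/∂y) = -(2x - 10)/(2y + 6) = (5 - x)/(y + 3)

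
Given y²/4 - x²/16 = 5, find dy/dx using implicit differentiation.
Differentiate both sides with respect to x, treating y as y(x). By the chain rule, any term containing y contributes a factor of y' = dy/dx when we differentiate it.

Move every term to one side and write the relation as F(x, y) = 0. Term by term,
  d/dx[-x^2/16] = -x/8
  d/dx[y^2/4] = y·y'/2
  d/dx[-5] = 0

The pieces without y' make up ∂F/∂x and the coefficient of y' is ∂F/∂y:
  ∂F/∂x = -x/8,
  ∂F/∂y = y/2.

Since d/dx[F] = ∂F/∂x + (∂F/∂y)·y' = 0, solve for y':
  (∂F/∂y)·y' = -∂F/∂x
  dy/dx = -(∂F/∂x)/(∂F/∂y) = -(-x/8)/(y/2) = x/(4y)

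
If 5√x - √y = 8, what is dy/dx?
Differentiate both sides with respect to x, treating y as y(x). By the chain rule, any term containing y contributes a factor of y' = dy/dx when we differentiate it.

Move every term to one side and write the relation as F(x, y) = 0. Term by term,
  d/dx[5√(x)] = 5/(2√(x))
  d/dx[-√(y)] = -y'/(2√(y))
  d/dx[-8] = 0

The pieces without y' make up ∂F/∂x and the coefficient of y' is ∂F/∂y:
  ∂F/∂x = 5/(2√(x)),
  ∂F/∂y = -1/(2√(y)).

Since d/dx[F] = ∂F/∂x + (∂F/∂y)·y' = 0, solve for y':
  (∂F/∂y)·y' = -∂F/∂x
  dy/dx = -(∂F/∂x)/(∂F/∂y) = -(5/(2√(x)))/(-1/(2√(y))) = 5√(y)/√(x)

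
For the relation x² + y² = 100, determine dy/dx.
Differentiate both sides with respect to x, treating y as y(x). By the chain rule, any term containing y contributes a factor of y' = dy/dx when we differentiate it.

Move every term to one side and write the relation as F(x, y) = 0. Term by term,
  d/dx[x^2] = 2x
  d/dx[y^2] = 2y·y'
  d/dx[-100] = 0

The pieces without y' make up ∂F/∂x and the coefficient of y' is ∂F/∂y:
  ∂F/∂x = 2x,
  ∂F/∂y = 2y.

Since d/dx[F] = ∂F/∂x + (∂F/∂y)·y' = 0, solve for y':
  (∂F/∂y)·y' = -∂F/∂x
  dy/dx = -(∂F/∂x)/(∂F/∂y) = -(2x)/(2y) = -x/y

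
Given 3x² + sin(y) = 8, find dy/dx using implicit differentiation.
Apply d/dx to both sides, remembering that y depends on x. Each occurrence of y therefore brings in a y' = dy/dx via the chain rule.

With F(x, y) equal to the left-hand side minus the right, differentiate F term by term:
  d/dx[3x^2] = 6x
  d/dx[sin(y)] = y'·cos(y)
  d/dx[-8] = 0
Adding these up, d/dx[F] = 0 becomes
  (6x) + (cos(y))·y' = 0,
so isolating y',
  dy/dx = -(6x)/(cos(y)) = -6x/cos(y)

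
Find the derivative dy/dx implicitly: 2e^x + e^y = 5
Apply d/dx to both sides, remembering that y depends on x. Each occurrence of y therefore brings in a y' = dy/dx via the chain rule.

With F(x, y) equal to the left-hand side minus the right, differentiate F term by term:
  d/dx[2e^(x)] = 2e^(x)
  d/dx[e^(y)] = y'·e^(y)
  d/dx[-5] = 0
Adding these up, d/dx[F] = 0 becomes
  (2e^(x)) + (e^(y))·y' = 0,
so isolating y',
  dy/dx = -(2e^(x))/(e^(y)) = -2e^(x - y)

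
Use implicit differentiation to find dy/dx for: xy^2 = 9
Take d/dx of both sides. Since y is implicitly a function of x, the chain rule attaches a y' = dy/dx factor whenever we differentiate through y.

Set F(x, y) = (left side) − (right side), so the curve is F = 0. Differentiating each term of F:
  d/dx[xy^2] = 2xy·y' + y^2
  d/dx[-9] = 0

Collecting, the y'-free part is the partial derivative in x and the y' coefficient is the partial derivative in y:
  ∂F/∂x = y^2
  ∂F/∂y = 2xy

so d/dx[F(x, y(x))] = ∂F/∂x + (∂F/∂y)·y' = 0. Rearranging,
  dy/dx = -(∂F/∂x)/(∂F/∂y) = -(y^2)/(2xy) = -y/(2x)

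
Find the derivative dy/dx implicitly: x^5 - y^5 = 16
Differentiate both sides with respect to x, treating y as y(x). By the chain rule, any term containing y contributes a factor of y' = dy/dx when we differentiate it.

Move every term to one side and write the relation as F(x, y) = 0. Term by term,
  d/dx[x^5] = 5x^4
  d/dx[-y^5] = -5y^4·y'
  d/dx[-16] = 0

The pieces without y' make up ∂F/∂x and the coefficient of y' is ∂F/∂y:
  ∂F/∂x = 5x^4,
  ∂F/∂y = -5y^4.

Since d/dx[F] = ∂F/∂x + (∂F/∂y)·y' = 0, solve for y':
  (∂F/∂y)·y' = -∂F/∂x
  dy/dx = -(∂F/∂x)/(∂F/∂y) = -(5x^4)/(-5y^4) = x^4/y^4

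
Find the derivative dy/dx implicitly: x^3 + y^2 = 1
Apply d/dx to both sides, remembering that y depends on x. Each occurrence of y therefore brings in a y' = dy/dx via the chain rule.

With F(x, y) equal to the left-hand side minus the right, differentiate F term by term:
  d/dx[x^3] = 3x^2
  d/dx[y^2] = 2y·y'
  d/dx[-1] = 0
Adding these up, d/dx[F] = 0 becomes
  (3x^2) + (2y)·y' = 0,
so isolating y',
  dy/dx = -(3x^2)/(2y) = -3x^2/(2y)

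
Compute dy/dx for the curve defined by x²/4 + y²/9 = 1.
Apply d/dx to both sides, remembering that y depends on x. Each occurrence of y therefore brings in a y' = dy/dx via the chain rule.

With F(x, y) equal to the left-hand side minus the right, differentiate F term by term:
  d/dx[x^2/4] = x/2
  d/dx[y^2/9] = 2y·y'/9
  d/dx[-1] = 0
Adding these up, d/dx[F] = 0 becomes
  (x/2) + (2y/9)·y' = 0,
so isolating y',
  dy/dx = -(x/2)/(2y/9) = -9x/(4y)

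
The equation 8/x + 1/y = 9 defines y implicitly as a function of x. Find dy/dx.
Differentiate the relation implicitly: treat y = y(x) and apply the chain rule, so every y-derivative picks up a y' = dy/dx factor.

With everything moved to the left-hand side, differentiate term by term:
  d/dx[1/y] = -y'/y^2
  d/dx[8/x] = -8/x^2
  d/dx[-9] = 0

Separating the contributions that come from x directly and those that come through y:
  without y':      -8/x^2
  multiplying y':  -1/y^2

so (-8/x^2) + (-1/y^2)·y' = 0, and therefore
  dy/dx = -(-8/x^2)/(-1/y^2) = -8y^2/x^2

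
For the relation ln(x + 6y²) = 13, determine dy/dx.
Take d/dx of both sides. Since y is implicitly a function of x, the chain rule attaches a y' = dy/dx factor whenever we differentiate through y.

Set F(x, y) = (left side) − (right side), so the curve is F = 0. Differentiating each term of F:
  d/dx[ln(x + 6y^2)] = (12y·y' + 1)/(x + 6y^2)
  d/dx[-13] = 0

Collecting, the y'-free part is the partial derivative in x and the y' coefficient is the partial derivative in y:
  ∂F/∂x = 1/(x + 6y^2)
  ∂F/∂y = 12y/(x + 6y^2)

so d/dx[F(x, y(x))] = ∂F/∂x + (∂F/∂y)·y' = 0. Rearranging,
  dy/dx = -(∂F/∂x)/(∂F/∂y) = -(1/(x + 6y^2))/(12y/(x + 6y^2)) = -1/(12y)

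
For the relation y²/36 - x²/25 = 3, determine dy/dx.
Differentiate both sides with respect to x, treating y as y(x). By the chain rule, any term containing y contributes a factor of y' = dy/dx when we differentiate it.

Move every term to one side and write the relation as F(x, y) = 0. Term by term,
  d/dx[-x^2/25] = -2x/25
  d/dx[y^2/36] = y·y'/18
  d/dx[-3] = 0

The pieces without y' make up ∂F/∂x and the coefficient of y' is ∂F/∂y:
  ∂F/∂x = -2x/25,
  ∂F/∂y = y/18.

Since d/dx[F] = ∂F/∂x + (∂F/∂y)·y' = 0, solve for y':
  (∂F/∂y)·y' = -∂F/∂x
  dy/dx = -(∂F/∂x)/(∂F/∂y) = -(-2x/25)/(y/18) = 36x/(25y)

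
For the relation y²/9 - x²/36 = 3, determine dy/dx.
Take d/dx of both sides. Since y is implicitly a function of x, the chain rule attaches a y' = dy/dx factor whenever we differentiate through y.

Set F(x, y) = (left side) − (right side), so the curve is F = 0. Differentiating each term of F:
  d/dx[-x^2/36] = -x/18
  d/dx[y^2/9] = 2y·y'/9
  d/dx[-3] = 0

Collecting, the y'-free part is the partial derivative in x and the y' coefficient is the partial derivative in y:
  ∂F/∂x = -x/18
  ∂F/∂y = 2y/9

so d/dx[F(x, y(x))] = ∂F/∂x + (∂F/∂y)·y' = 0. Rearranging,
  dy/dx = -(∂F/∂x)/(∂F/∂y) = -(-x/18)/(2y/9) = x/(4y)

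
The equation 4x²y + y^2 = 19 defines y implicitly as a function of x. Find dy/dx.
Differentiate the relation implicitly: treat y = y(x) and apply the chain rule, so every y-derivative picks up a y' = dy/dx factor.

With everything moved to the left-hand side, differentiate term by term:
  d/dx[4x^2y] = 4x^2·y' + 8xy
  d/dx[y^2] = 2y·y'
  d/dx[-19] = 0

Separating the contributions that come from x directly and those that come through y:
  without y':      8xy
  multiplying y':  4x^2 + 2y

so (8xy) + (4x^2 + 2y)·y' = 0, and therefore
  dy/dx = -(8xy)/(4x^2 + 2y) = -4xy/(2x^2 + y)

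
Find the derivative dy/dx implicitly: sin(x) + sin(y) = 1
Apply d/dx to both sides, remembering that y depends on x. Each occurrence of y therefore brings in a y' = dy/dx via the chain rule.

With F(x, y) equal to the left-hand side minus the right, differentiate F term by term:
  d/dx[sin(x)] = cos(x)
  d/dx[sin(y)] = y'·cos(y)
  d/dx[-1] = 0
Adding these up, d/dx[F] = 0 becomes
  (cos(x)) + (cos(y))·y' = 0,
so isolating y',
  dy/dx = -(cos(x))/(cos(y)) = -cos(x)/cos(y)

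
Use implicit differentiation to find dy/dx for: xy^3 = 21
Take d/dx of both sides. Since y is implicitly a function of x, the chain rule attaches a y' = dy/dx factor whenever we differentiate through y.

Set F(x, y) = (left side) − (right side), so the curve is F = 0. Differentiating each term of F:
  d/dx[xy^3] = 3xy^2·y' + y^3
  d/dx[-21] = 0

Collecting, the y'-free part is the partial derivative in x and the y' coefficient is the partial derivative in y:
  ∂F/∂x = y^3
  ∂F/∂y = 3xy^2

so d/dx[F(x, y(x))] = ∂F/∂x + (∂F/∂y)·y' = 0. Rearranging,
  dy/dx = -(∂F/∂x)/(∂F/∂y) = -(y^3)/(3xy^2) = -y/(3x)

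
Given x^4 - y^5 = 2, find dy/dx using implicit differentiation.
Apply d/dx to both sides, remembering that y depends on x. Each occurrence of y therefore brings in a y' = dy/dx via the chain rule.

With F(x, y) equal to the left-hand side minus the right, differentiate F term by term:
  d/dx[x^4] = 4x^3
  d/dx[-y^5] = -5y^4·y'
  d/dx[-2] = 0
Adding these up, d/dx[F] = 0 becomes
  (4x^3) + (-5y^4)·y' = 0,
so isolating y',
  dy/dx = -(4x^3)/(-5y^4) = 4x^3/(5y^4)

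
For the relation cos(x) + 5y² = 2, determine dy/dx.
Differentiate the relation implicitly: treat y = y(x) and apply the chain rule, so every y-derivative picks up a y' = dy/dx factor.

With everything moved to the left-hand side, differentiate term by term:
  d/dx[5y^2] = 10y·y'
  d/dx[cos(x)] = -sin(x)
  d/dx[-2] = 0

Separating the contributions that come from x directly and those that come through y:
  without y':      -sin(x)
  multiplying y':  10y

so (-sin(x)) + (10y)·y' = 0, and therefore
  dy/dx = -(-sin(x))/(10y) = sin(x)/(10y)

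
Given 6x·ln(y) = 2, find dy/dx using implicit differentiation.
Apply d/dx to both sides, remembering that y depends on x. Each occurrence of y therefore brings in a y' = dy/dx via the chain rule.

With F(x, y) equal to the left-hand side minus the right, differentiate F term by term:
  d/dx[6x·ln(y)] = 6x·y'/y + 6ln(y)
  d/dx[-2] = 0
Adding these up, d/dx[F] = 0 becomes
  (6ln(y)) + (6x/y)·y' = 0,
so isolating y',
  dy/dx = -(6ln(y))/(6x/y) = -y·ln(y)/x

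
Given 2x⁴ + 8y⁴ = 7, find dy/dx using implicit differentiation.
Take d/dx of both sides. Since y is implicitly a function of x, the chain rule attaches a y' = dy/dx factor whenever we differentiate through y.

Set F(x, y) = (left side) − (right side), so the curve is F = 0. Differentiating each term of F:
  d/dx[2x^4] = 8x^3
  d/dx[8y^4] = 32y^3·y'
  d/dx[-7] = 0

Collecting, the y'-free part is the partial derivative in x and the y' coefficient is the partial derivative in y:
  ∂F/∂x = 8x^3
  ∂F/∂y = 32y^3

so d/dx[F(x, y(x))] = ∂F/∂x + (∂F/∂y)·y' = 0. Rearranging,
  dy/dx = -(∂F/∂x)/(∂F/∂y) = -(8x^3)/(32y^3) = -x^3/(4y^3)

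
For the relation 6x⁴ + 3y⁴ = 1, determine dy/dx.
Differentiate the relation implicitly: treat y = y(x) and apply the chain rule, so every y-derivative picks up a y' = dy/dx factor.

With everything moved to the left-hand side, differentiate term by term:
  d/dx[6x^4] = 24x^3
  d/dx[3y^4] = 12y^3·y'
  d/dx[-1] = 0

Separating the contributions that come from x directly and those that come through y:
  without y':      24x^3
  multiplying y':  12y^3

so (24x^3) + (12y^3)·y' = 0, and therefore
  dy/dx = -(24x^3)/(12y^3) = -2x^3/y^3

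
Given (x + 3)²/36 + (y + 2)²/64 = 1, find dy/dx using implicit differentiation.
Differentiate the relation implicitly: treat y = y(x) and apply the chain rule, so every y-derivative picks up a y' = dy/dx factor.

With everything moved to the left-hand side, differentiate term by term:
  d/dx[(x + 3)^2/36] = x/18 + 1/6
  d/dx[(y + 2)^2/64] = y'(y + 2)/32
  d/dx[-1] = 0

Separating the contributions that come from x directly and those that come through y:
  without y':      x/18 + 1/6
  multiplying y':  y/32 + 1/16

so (x/18 + 1/6) + (y/32 + 1/16)·y' = 0, and therefore
  dy/dx = -(x/18 + 1/6)/(y/32 + 1/16)
        = -((x + 3)/18)/((y + 2)/32) = 16(-x - 3)/(9(y + 2))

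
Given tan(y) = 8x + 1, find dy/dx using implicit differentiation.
Apply d/dx to both sides, remembering that y depends on x. Each occurrence of y therefore brings in a y' = dy/dx via the chain rule.

With F(x, y) equal to the left-hand side minus the right, differentiate F term by term:
  d/dx[-8x] = -8
  d/dx[tan(y)] = y'(tan(y)^2 + 1)
  d/dx[-1] = 0
Adding these up, d/dx[F] = 0 becomes
  (-8) + (tan(y)^2 + 1)·y' = 0,
so isolating y',
  dy/dx = -(-8)/(tan(y)^2 + 1) = 8cos(y)^2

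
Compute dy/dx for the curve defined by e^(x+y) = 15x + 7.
Take d/dx of both sides. Since y is implicitly a function of x, the chain rule attaches a y' = dy/dx factor whenever we differentiate through y.

Set F(x, y) = (left side) − (right side), so the curve is F = 0. Differentiating each term of F:
  d/dx[-15x] = -15
  d/dx[e^(x + y)] = (y' + 1)·e^(x + y)
  d/dx[-7] = 0

Collecting, the y'-free part is the partial derivative in x and the y' coefficient is the partial derivative in y:
  ∂F/∂x = e^(x + y) - 15
  ∂F/∂y = e^(x + y)

so d/dx[F(x, y(x))] = ∂F/∂x + (∂F/∂y)·y' = 0. Rearranging,
  dy/dx = -(∂F/∂x)/(∂F/∂y) = -(e^(x + y) - 15)/(e^(x + y)) = 15e^(-x - y) - 1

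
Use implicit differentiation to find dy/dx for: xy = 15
Differentiate the relation implicitly: treat y = y(x) and apply the chain rule, so every y-derivative picks up a y' = dy/dx factor.

With everything moved to the left-hand side, differentiate term by term:
  d/dx[xy] = x·y' + y
  d/dx[-15] = 0

Separating the contributions that come from x directly and those that come through y:
  without y':      y
  multiplying y':  x

so (y) + (x)·y' = 0, and therefore
  dy/dx = -(y)/(x) = -y/x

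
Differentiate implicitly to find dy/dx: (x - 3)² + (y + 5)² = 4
Differentiate both sides with respect to x, treating y as y(x). By the chain rule, any term containing y contributes a factor of y' = dy/dx when we differentiate it.

Move every term to one side and write the relation as F(x, y) = 0. Term by term,
  d/dx[(x - 3)^2] = 2x - 6
  d/dx[(y + 5)^2] = 2·y'(y + 5)
  d/dx[-4] = 0

The pieces without y' make up ∂F/∂x and the coefficient of y' is ∂F/∂y:
  ∂F/∂x = 2x - 6,
  ∂F/∂y = 2y + 10.

Since d/dx[F] = ∂F/∂x + (∂F/∂y)·y' = 0, solve for y':
  (∂F/∂y)·y' = -∂F/∂x
  dy/dx = -(∂F/∂x)/(∂F/∂y) = -(2x - 6)/(2y + 10) = (3 - x)/(y + 5)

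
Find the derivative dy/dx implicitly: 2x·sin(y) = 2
Take d/dx of both sides. Since y is implicitly a function of x, the chain rule attaches a y' = dy/dx factor whenever we differentiate through y.

Set F(x, y) = (left side) − (right side), so the curve is F = 0. Differentiating each term of F:
  d/dx[2x·sin(y)] = 2x·y'·cos(y) + 2sin(y)
  d/dx[-2] = 0

Collecting, the y'-free part is the partial derivative in x and the y' coefficient is the partial derivative in y:
  ∂F/∂x = 2sin(y)
  ∂F/∂y = 2x·cos(y)

so d/dx[F(x, y(x))] = ∂F/∂x + (∂F/∂y)·y' = 0. Rearranging,
  dy/dx = -(∂F/∂x)/(∂F/∂y) = -(2sin(y))/(2x·cos(y)) = -tan(y)/x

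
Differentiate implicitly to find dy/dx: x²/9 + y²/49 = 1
Take d/dx of both sides. Since y is implicitly a function of x, the chain rule attaches a y' = dy/dx factor whenever we differentiate through y.

Set F(x, y) = (left side) − (right side), so the curve is F = 0. Differentiating each term of F:
  d/dx[x^2/9] = 2x/9
  d/dx[y^2/49] = 2y·y'/49
  d/dx[-1] = 0

Collecting, the y'-free part is the partial derivative in x and the y' coefficient is the partial derivative in y:
  ∂F/∂x = 2x/9
  ∂F/∂y = 2y/49

so d/dx[F(x, y(x))] = ∂F/∂x + (∂F/∂y)·y' = 0. Rearranging,
  dy/dx = -(∂F/∂x)/(∂F/∂y) = -(2x/9)/(2y/49) = -49x/(9y)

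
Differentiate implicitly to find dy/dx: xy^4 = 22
Apply d/dx to both sides, remembering that y depends on x. Each occurrence of y therefore brings in a y' = dy/dx via the chain rule.

With F(x, y) equal to the left-hand side minus the right, differentiate F term by term:
  d/dx[xy^4] = 4xy^3·y' + y^4
  d/dx[-22] = 0
Adding these up, d/dx[F] = 0 becomes
  (y^4) + (4xy^3)·y' = 0,
so isolating y',
  dy/dx = -(y^4)/(4xy^3) = -y/(4x)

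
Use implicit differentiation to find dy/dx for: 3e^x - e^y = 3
Differentiate both sides with respect to x, treating y as y(x). By the chain rule, any term containing y contributes a factor of y' = dy/dx when we differentiate it.

Move every term to one side and write the relation as F(x, y) = 0. Term by term,
  d/dx[3e^(x)] = 3e^(x)
  d/dx[-e^(y)] = -y'·e^(y)
  d/dx[-3] = 0

The pieces without y' make up ∂F/∂x and the coefficient of y' is ∂F/∂y:
  ∂F/∂x = 3e^(x),
  ∂F/∂y = -e^(y).

Since d/dx[F] = ∂F/∂x + (∂F/∂y)·y' = 0, solve for y':
  (∂F/∂y)·y' = -∂F/∂x
  dy/dx = -(∂F/∂x)/(∂F/∂y) = -(3e^(x))/(-e^(y)) = 3e^(x - y)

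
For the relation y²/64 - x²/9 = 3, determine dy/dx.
Take d/dx of both sides. Since y is implicitly a function of x, the chain rule attaches a y' = dy/dx factor whenever we differentiate through y.

Set F(x, y) = (left side) − (right side), so the curve is F = 0. Differentiating each term of F:
  d/dx[-x^2/9] = -2x/9
  d/dx[y^2/64] = y·y'/32
  d/dx[-3] = 0

Collecting, the y'-free part is the partial derivative in x and the y' coefficient is the partial derivative in y:
  ∂F/∂x = -2x/9
  ∂F/∂y = y/32

so d/dx[F(x, y(x))] = ∂F/∂x + (∂F/∂y)·y' = 0. Rearranging,
  dy/dx = -(∂F/∂x)/(∂F/∂y) = -(-2x/9)/(y/32) = 64x/(9y)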